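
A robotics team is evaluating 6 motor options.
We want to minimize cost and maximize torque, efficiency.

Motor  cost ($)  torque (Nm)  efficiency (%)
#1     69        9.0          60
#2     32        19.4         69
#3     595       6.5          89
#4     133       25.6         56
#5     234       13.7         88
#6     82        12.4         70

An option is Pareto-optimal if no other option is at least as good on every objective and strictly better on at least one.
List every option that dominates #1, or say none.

#2: cost 32≤69, torque 19.4≥9.0, efficiency 69≥60 — dominates #1.
Others (#3, #4, #5, #6) are each worse than #1 on at least one objective.

#2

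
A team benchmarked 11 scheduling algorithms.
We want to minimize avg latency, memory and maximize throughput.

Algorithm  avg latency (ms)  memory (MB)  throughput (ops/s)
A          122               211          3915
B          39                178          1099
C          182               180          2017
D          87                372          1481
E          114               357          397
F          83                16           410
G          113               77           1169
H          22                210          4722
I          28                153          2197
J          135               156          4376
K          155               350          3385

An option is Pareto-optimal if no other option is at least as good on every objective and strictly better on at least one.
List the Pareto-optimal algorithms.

F, G, H, I, J

A: dominated by H (avg latency 22≤122, memory 210≤211, throughput 4722≥3915).
B: dominated by I (avg latency 28≤39, memory 153≤178, throughput 2197≥1099).
C: dominated by I (avg latency 28≤182, memory 153≤180, throughput 2197≥2017).
D: dominated by H (avg latency 22≤87, memory 210≤372, throughput 4722≥1481).
E: dominated by B (avg latency 39≤114, memory 178≤357, throughput 1099≥397).
F: not dominated (best memory).
G: not dominated.
H: not dominated (best avg latency).
I: not dominated.
J: not dominated.
K: dominated by A (avg latency 122≤155, memory 211≤350, throughput 3915≥3385).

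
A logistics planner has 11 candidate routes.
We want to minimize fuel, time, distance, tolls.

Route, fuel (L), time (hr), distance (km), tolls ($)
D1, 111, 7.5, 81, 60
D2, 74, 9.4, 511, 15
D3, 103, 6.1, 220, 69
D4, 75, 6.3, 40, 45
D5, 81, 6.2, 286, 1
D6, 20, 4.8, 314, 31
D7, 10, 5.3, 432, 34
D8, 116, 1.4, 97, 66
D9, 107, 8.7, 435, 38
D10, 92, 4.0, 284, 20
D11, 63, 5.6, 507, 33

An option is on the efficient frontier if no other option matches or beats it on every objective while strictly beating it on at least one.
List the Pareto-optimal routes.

D1: dominated by D4 (fuel 75≤111, time 6.3≤7.5, distance 40≤81, tolls 45≤60).
D2: not dominated.
D3: not dominated.
D4: not dominated (best distance).
D5: not dominated (best tolls).
D6: not dominated.
D7: not dominated (best fuel).
D8: not dominated (best time).
D9: dominated by D5 (fuel 81≤107, time 6.2≤8.7, distance 286≤435, tolls 1≤38).
D10: not dominated.
D11: dominated by D6 (fuel 20≤63, time 4.8≤5.6, distance 314≤507, tolls 31≤33).

D2, D3, D4, D5, D6, D7, D8, D10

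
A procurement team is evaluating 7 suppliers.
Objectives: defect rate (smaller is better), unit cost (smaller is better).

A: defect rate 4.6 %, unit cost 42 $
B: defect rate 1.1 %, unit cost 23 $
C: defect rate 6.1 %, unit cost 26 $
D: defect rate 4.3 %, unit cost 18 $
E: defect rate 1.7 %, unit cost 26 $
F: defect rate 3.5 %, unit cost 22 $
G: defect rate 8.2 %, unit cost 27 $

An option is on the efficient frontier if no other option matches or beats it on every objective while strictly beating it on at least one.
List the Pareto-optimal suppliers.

B, D, F

A: dominated by B (defect rate 1.1≤4.6, unit cost 23≤42).
B: not dominated (best defect rate).
C: dominated by B (defect rate 1.1≤6.1, unit cost 23≤26).
D: not dominated (best unit cost).
E: dominated by B (defect rate 1.1≤1.7, unit cost 23≤26).
F: not dominated.
G: dominated by B (defect rate 1.1≤8.2, unit cost 23≤27).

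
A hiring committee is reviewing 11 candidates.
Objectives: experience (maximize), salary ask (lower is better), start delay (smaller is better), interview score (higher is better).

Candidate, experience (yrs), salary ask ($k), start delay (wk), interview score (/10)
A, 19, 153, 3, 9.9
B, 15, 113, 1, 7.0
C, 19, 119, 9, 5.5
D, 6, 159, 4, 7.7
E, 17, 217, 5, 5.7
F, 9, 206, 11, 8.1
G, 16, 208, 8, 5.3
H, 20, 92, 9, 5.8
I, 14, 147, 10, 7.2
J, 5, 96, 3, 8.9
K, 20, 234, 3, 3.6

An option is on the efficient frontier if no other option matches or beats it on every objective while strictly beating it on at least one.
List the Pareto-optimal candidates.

A: not dominated (best interview score).
B: not dominated (best start delay).
C: dominated by H (experience 20≥19, salary ask 92≤119, start delay 9≤9, interview score 5.8≥5.5).
D: dominated by A (experience 19≥6, salary ask 153≤159, start delay 3≤4, interview score 9.9≥7.7).
E: dominated by A (experience 19≥17, salary ask 153≤217, start delay 3≤5, interview score 9.9≥5.7).
F: dominated by A (experience 19≥9, salary ask 153≤206, start delay 3≤11, interview score 9.9≥8.1).
G: dominated by A (experience 19≥16, salary ask 153≤208, start delay 3≤8, interview score 9.9≥5.3).
H: not dominated (best salary ask).
I: not dominated.
J: not dominated.
K: not dominated.

A, B, H, I, J, K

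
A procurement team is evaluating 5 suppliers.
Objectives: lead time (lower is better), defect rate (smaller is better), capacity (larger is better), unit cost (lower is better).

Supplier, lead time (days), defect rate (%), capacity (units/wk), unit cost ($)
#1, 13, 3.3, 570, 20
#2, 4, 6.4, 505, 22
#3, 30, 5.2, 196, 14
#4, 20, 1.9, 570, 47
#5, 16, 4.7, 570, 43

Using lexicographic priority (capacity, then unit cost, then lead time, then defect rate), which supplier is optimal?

First maximize capacity: best is 570, kept {#1, #4, #5}.
Then minimize unit cost: best is 20, kept {#1}.

#1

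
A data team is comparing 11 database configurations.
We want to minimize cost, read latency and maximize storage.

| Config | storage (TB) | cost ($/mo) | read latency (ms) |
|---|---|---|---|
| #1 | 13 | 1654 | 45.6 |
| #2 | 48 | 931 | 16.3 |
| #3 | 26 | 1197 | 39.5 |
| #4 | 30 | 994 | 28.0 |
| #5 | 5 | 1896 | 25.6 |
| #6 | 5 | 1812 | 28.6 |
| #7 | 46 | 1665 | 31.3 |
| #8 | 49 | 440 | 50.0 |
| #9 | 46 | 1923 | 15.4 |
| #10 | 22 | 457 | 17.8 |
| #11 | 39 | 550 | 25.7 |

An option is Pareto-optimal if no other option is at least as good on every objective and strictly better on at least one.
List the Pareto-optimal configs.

#2, #8, #9, #10, #11

#1: dominated by #2 (storage 48≥13, cost 931≤1654, read latency 16.3≤45.6).
#2: not dominated.
#3: dominated by #2 (storage 48≥26, cost 931≤1197, read latency 16.3≤39.5).
#4: dominated by #2 (storage 48≥30, cost 931≤994, read latency 16.3≤28.0).
#5: dominated by #2 (storage 48≥5, cost 931≤1896, read latency 16.3≤25.6).
#6: dominated by #2 (storage 48≥5, cost 931≤1812, read latency 16.3≤28.6).
#7: dominated by #2 (storage 48≥46, cost 931≤1665, read latency 16.3≤31.3).
#8: not dominated (best storage).
#9: not dominated (best read latency).
#10: not dominated.
#11: not dominated.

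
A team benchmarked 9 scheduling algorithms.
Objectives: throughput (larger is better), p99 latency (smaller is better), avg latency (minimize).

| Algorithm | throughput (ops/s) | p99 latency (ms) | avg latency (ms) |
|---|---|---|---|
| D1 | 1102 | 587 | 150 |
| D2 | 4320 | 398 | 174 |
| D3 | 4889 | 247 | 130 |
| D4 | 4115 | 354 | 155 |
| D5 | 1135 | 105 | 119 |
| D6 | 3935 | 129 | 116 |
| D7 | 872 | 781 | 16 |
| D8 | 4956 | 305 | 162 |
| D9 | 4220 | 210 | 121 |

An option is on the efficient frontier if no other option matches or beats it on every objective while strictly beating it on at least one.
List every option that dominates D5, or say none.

D1: worse on throughput (1102 vs 1135).
D2: worse on p99 latency (398 vs 105).
D3: worse on p99 latency (247 vs 105).
D4: worse on p99 latency (354 vs 105).
D6: worse on p99 latency (129 vs 105).
D7: worse on throughput (872 vs 1135).
D8: worse on p99 latency (305 vs 105).
D9: worse on p99 latency (210 vs 105).
No option dominates D5.

none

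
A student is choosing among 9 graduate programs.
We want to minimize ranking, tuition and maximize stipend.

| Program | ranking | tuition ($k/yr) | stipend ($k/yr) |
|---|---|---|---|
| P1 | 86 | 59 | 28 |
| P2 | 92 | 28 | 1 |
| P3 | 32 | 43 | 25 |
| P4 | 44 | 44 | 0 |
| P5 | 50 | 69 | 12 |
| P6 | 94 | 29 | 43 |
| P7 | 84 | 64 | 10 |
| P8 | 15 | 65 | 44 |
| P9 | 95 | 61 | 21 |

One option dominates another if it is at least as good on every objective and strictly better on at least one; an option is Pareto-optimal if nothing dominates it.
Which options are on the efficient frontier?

P1, P2, P3, P6, P8

P1: not dominated.
P2: not dominated (best tuition).
P3: not dominated.
P4: dominated by P3 (ranking 32≤44, tuition 43≤44, stipend 25≥0).
P5: dominated by P3 (ranking 32≤50, tuition 43≤69, stipend 25≥12).
P6: not dominated.
P7: dominated by P3 (ranking 32≤84, tuition 43≤64, stipend 25≥10).
P8: not dominated (best ranking).
P9: dominated by P1 (ranking 86≤95, tuition 59≤61, stipend 28≥21).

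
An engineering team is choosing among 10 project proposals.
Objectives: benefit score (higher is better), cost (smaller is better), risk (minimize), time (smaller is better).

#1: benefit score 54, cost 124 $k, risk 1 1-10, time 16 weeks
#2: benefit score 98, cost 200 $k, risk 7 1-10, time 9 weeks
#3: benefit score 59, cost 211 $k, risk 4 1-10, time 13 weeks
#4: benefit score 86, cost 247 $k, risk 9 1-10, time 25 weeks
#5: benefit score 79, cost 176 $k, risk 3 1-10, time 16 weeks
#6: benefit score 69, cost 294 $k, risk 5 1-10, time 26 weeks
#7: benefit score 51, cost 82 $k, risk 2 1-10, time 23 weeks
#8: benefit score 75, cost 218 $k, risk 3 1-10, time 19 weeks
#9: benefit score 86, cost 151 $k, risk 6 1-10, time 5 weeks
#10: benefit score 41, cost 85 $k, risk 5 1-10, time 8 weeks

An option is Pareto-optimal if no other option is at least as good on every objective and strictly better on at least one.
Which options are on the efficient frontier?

#1, #2, #3, #5, #7, #9, #10

#1: not dominated (best risk).
#2: not dominated (best benefit score).
#3: not dominated.
#4: dominated by #2 (benefit score 98≥86, cost 200≤247, risk 7≤9, time 9≤25).
#5: not dominated.
#6: dominated by #5 (benefit score 79≥69, cost 176≤294, risk 3≤5, time 16≤26).
#7: not dominated (best cost).
#8: dominated by #5 (benefit score 79≥75, cost 176≤218, risk 3≤3, time 16≤19).
#9: not dominated (best time).
#10: not dominated.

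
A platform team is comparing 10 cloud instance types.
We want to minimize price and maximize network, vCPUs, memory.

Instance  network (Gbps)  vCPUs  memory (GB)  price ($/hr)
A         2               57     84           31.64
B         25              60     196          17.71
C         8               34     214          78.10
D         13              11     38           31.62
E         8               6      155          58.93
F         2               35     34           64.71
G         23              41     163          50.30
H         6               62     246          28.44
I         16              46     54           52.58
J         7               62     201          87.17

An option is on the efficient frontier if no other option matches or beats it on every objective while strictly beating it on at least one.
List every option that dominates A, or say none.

B: network 25≥2, vCPUs 60≥57, memory 196≥84, price 17.71≤31.64 — dominates A.
H: network 6≥2, vCPUs 62≥57, memory 246≥84, price 28.44≤31.64 — dominates A.
Others (C, D, E, F, G, I, J) are each worse than A on at least one objective.

B, H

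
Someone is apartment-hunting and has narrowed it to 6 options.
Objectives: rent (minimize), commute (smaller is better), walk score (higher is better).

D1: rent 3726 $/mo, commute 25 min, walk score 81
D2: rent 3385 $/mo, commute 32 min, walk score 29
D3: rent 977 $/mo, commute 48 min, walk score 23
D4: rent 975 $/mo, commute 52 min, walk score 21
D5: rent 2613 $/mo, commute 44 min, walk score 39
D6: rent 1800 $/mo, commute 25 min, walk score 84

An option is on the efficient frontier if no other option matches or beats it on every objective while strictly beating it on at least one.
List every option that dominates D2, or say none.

D6: rent 1800≤3385, commute 25≤32, walk score 84≥29 — dominates D2.
Others (D1, D3, D4, D5) are each worse than D2 on at least one objective.

D6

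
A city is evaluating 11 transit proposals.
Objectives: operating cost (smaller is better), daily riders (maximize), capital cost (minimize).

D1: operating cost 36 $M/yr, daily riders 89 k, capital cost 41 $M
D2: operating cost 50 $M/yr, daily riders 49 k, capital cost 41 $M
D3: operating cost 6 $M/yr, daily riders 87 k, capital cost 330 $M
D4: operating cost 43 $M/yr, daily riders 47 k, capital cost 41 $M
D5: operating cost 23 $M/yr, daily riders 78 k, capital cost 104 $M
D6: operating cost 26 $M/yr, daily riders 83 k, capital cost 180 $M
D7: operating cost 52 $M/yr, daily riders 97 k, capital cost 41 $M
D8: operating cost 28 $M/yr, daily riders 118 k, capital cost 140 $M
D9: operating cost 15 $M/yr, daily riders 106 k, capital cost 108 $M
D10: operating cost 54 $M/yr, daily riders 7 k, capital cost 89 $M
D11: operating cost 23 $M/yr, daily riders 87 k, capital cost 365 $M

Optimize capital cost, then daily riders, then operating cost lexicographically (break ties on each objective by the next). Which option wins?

First minimize capital cost: best is 41, kept {D1, D2, D4, D7}.
Then maximize daily riders: best is 97, kept {D7}.

D7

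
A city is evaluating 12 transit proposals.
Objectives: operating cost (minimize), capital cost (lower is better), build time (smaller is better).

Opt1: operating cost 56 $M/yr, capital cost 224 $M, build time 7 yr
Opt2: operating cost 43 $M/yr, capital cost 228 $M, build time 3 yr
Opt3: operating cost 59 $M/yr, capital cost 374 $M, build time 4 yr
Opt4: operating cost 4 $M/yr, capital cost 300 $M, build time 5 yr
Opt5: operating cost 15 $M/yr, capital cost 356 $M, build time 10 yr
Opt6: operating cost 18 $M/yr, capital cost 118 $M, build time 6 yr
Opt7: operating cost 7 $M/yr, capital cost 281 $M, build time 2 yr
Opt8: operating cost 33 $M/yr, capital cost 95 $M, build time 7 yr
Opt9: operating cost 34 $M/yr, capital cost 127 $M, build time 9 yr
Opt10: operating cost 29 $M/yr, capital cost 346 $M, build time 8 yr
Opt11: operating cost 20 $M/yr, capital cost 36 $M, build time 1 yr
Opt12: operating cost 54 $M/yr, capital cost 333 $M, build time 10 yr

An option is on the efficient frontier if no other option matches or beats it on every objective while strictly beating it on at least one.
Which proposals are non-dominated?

Opt1: dominated by Opt6 (operating cost 18≤56, capital cost 118≤224, build time 6≤7).
Opt2: dominated by Opt11 (operating cost 20≤43, capital cost 36≤228, build time 1≤3).
Opt3: dominated by Opt2 (operating cost 43≤59, capital cost 228≤374, build time 3≤4).
Opt4: not dominated (best operating cost).
Opt5: dominated by Opt4 (operating cost 4≤15, capital cost 300≤356, build time 5≤10).
Opt6: not dominated.
Opt7: not dominated.
Opt8: dominated by Opt11 (operating cost 20≤33, capital cost 36≤95, build time 1≤7).
Opt9: dominated by Opt6 (operating cost 18≤34, capital cost 118≤127, build time 6≤9).
Opt10: dominated by Opt4 (operating cost 4≤29, capital cost 300≤346, build time 5≤8).
Opt11: not dominated (best capital cost).
Opt12: dominated by Opt2 (operating cost 43≤54, capital cost 228≤333, build time 3≤10).

Opt4, Opt6, Opt7, Opt11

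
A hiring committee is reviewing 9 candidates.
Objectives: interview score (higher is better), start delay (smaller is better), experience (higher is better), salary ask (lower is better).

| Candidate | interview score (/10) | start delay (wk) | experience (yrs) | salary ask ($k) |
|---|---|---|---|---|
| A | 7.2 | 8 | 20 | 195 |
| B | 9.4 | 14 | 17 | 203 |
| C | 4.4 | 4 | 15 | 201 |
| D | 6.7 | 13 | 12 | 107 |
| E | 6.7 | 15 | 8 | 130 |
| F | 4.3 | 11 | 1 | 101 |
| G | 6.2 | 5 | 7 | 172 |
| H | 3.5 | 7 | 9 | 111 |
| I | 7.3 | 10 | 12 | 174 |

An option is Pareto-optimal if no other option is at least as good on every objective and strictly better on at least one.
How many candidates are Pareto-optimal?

8

A: not dominated (best experience).
B: not dominated (best interview score).
C: not dominated (best start delay).
D: not dominated.
E: dominated by D (interview score 6.7≥6.7, start delay 13≤15, experience 12≥8, salary ask 107≤130).
F: not dominated (best salary ask).
G: not dominated.
H: not dominated.
I: not dominated.
Pareto-optimal: A, B, C, D, F, G, H, I → 8.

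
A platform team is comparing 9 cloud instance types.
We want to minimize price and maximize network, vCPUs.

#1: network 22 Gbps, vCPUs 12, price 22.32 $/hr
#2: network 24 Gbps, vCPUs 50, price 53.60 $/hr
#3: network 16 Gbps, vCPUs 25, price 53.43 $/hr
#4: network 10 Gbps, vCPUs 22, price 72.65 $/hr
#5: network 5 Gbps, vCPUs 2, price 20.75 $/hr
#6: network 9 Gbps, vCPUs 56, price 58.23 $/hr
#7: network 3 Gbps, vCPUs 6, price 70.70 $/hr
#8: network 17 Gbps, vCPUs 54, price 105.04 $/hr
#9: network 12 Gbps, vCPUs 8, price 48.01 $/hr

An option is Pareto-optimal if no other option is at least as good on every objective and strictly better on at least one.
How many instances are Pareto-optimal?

#1: not dominated.
#2: not dominated (best network).
#3: not dominated.
#4: dominated by #2 (network 24≥10, vCPUs 50≥22, price 53.60≤72.65).
#5: not dominated (best price).
#6: not dominated (best vCPUs).
#7: dominated by #1 (network 22≥3, vCPUs 12≥6, price 22.32≤70.70).
#8: not dominated.
#9: dominated by #1 (network 22≥12, vCPUs 12≥8, price 22.32≤48.01).
Pareto-optimal: #1, #2, #3, #5, #6, #8 → 6.

6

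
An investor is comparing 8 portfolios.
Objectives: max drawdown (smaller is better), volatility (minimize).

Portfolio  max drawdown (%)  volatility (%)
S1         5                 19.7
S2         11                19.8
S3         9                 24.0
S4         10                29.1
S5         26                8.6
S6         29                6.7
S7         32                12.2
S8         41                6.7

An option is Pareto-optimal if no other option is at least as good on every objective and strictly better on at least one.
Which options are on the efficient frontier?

S1: not dominated (best max drawdown).
S2: dominated by S1 (max drawdown 5≤11, volatility 19.7≤19.8).
S3: dominated by S1 (max drawdown 5≤9, volatility 19.7≤24.0).
S4: dominated by S1 (max drawdown 5≤10, volatility 19.7≤29.1).
S5: not dominated.
S6: not dominated.
S7: dominated by S5 (max drawdown 26≤32, volatility 8.6≤12.2).
S8: dominated by S6 (max drawdown 29≤41, volatility 6.7≤6.7).

S1, S5, S6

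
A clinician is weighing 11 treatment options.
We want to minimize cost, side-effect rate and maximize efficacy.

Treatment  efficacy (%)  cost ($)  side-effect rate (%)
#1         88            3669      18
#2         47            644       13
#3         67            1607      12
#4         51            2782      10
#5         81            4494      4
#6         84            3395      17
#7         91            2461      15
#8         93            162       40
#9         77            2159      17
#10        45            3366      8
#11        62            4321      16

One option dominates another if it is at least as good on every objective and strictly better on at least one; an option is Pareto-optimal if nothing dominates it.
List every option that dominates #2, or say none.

#1: worse on cost (3669 vs 644).
#3: worse on cost (1607 vs 644).
#4: worse on cost (2782 vs 644).
#5: worse on cost (4494 vs 644).
#6: worse on cost (3395 vs 644).
#7: worse on cost (2461 vs 644).
#8: worse on side-effect rate (40 vs 13).
#9: worse on cost (2159 vs 644).
#10: worse on efficacy (45 vs 47).
#11: worse on cost (4321 vs 644).
No option dominates #2.

none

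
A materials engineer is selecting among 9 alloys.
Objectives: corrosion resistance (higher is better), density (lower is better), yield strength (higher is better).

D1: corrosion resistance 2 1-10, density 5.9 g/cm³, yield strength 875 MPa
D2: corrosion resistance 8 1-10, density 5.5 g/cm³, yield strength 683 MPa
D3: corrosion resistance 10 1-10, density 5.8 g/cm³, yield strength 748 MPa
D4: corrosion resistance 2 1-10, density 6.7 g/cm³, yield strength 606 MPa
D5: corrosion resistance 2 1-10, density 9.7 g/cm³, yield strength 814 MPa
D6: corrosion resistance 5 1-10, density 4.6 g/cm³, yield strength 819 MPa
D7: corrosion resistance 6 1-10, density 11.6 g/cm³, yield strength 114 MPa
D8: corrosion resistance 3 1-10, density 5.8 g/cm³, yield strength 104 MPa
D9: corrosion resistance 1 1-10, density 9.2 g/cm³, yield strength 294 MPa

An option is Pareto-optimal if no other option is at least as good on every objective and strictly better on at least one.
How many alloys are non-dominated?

4

D1: not dominated (best yield strength).
D2: not dominated.
D3: not dominated (best corrosion resistance).
D4: dominated by D1 (corrosion resistance 2≥2, density 5.9≤6.7, yield strength 875≥606).
D5: dominated by D1 (corrosion resistance 2≥2, density 5.9≤9.7, yield strength 875≥814).
D6: not dominated (best density).
D7: dominated by D2 (corrosion resistance 8≥6, density 5.5≤11.6, yield strength 683≥114).
D8: dominated by D2 (corrosion resistance 8≥3, density 5.5≤5.8, yield strength 683≥104).
D9: dominated by D1 (corrosion resistance 2≥1, density 5.9≤9.2, yield strength 875≥294).
Pareto-optimal: D1, D2, D3, D6 → 4.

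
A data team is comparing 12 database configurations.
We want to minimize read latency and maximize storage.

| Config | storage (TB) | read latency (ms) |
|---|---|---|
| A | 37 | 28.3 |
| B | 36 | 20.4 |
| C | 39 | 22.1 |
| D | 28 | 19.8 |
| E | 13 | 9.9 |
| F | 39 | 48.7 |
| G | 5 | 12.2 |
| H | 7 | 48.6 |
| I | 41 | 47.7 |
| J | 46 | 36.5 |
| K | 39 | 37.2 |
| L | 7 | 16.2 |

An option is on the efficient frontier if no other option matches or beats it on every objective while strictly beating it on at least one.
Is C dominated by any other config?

No

A: worse on storage (37 vs 39).
B: worse on storage (36 vs 39).
D: worse on storage (28 vs 39).
E: worse on storage (13 vs 39).
F: worse on read latency (48.7 vs 22.1).
G: worse on storage (5 vs 39).
H: worse on storage (7 vs 39).
I: worse on read latency (47.7 vs 22.1).
J: worse on read latency (36.5 vs 22.1).
K: worse on read latency (37.2 vs 22.1).
L: worse on storage (7 vs 39).
No option is at least as good as C on every objective and strictly better on one.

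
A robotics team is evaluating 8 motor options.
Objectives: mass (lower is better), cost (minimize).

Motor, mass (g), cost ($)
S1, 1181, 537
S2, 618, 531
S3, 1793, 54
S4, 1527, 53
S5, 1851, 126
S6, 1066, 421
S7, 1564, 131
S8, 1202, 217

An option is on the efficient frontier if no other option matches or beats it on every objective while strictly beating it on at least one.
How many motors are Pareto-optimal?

S1: dominated by S2 (mass 618≤1181, cost 531≤537).
S2: not dominated (best mass).
S3: dominated by S4 (mass 1527≤1793, cost 53≤54).
S4: not dominated (best cost).
S5: dominated by S3 (mass 1793≤1851, cost 54≤126).
S6: not dominated.
S7: dominated by S4 (mass 1527≤1564, cost 53≤131).
S8: not dominated.
Pareto-optimal: S2, S4, S6, S8 → 4.

4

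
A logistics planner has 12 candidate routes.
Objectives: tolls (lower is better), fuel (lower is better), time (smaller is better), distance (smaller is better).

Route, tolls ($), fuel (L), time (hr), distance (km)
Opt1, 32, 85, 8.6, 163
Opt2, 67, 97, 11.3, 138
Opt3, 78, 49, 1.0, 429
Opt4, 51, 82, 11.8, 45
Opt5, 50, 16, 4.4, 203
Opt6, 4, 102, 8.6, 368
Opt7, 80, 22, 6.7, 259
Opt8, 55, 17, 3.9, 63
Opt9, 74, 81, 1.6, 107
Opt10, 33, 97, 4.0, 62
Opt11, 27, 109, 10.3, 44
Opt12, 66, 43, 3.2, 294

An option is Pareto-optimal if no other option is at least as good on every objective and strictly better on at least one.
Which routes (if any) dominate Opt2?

Opt8: tolls 55≤67, fuel 17≤97, time 3.9≤11.3, distance 63≤138 — dominates Opt2.
Opt10: tolls 33≤67, fuel 97≤97, time 4.0≤11.3, distance 62≤138 — dominates Opt2.
Others (Opt1, Opt3, Opt4, Opt5, Opt6, Opt7, Opt9, Opt11, Opt12) are each worse than Opt2 on at least one objective.

Opt8, Opt10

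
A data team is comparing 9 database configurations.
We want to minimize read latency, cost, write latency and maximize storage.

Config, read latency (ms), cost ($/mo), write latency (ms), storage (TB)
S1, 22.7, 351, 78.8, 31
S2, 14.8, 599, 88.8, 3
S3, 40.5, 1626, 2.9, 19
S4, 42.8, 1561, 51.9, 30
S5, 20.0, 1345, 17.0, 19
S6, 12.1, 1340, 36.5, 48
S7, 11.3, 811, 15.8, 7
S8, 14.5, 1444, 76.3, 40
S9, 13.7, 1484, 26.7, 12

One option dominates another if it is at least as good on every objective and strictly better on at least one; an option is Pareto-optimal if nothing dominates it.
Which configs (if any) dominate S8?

S6: read latency 12.1≤14.5, cost 1340≤1444, write latency 36.5≤76.3, storage 48≥40 — dominates S8.
Others (S1, S2, S3, S4, S5, S7, S9) are each worse than S8 on at least one objective.

S6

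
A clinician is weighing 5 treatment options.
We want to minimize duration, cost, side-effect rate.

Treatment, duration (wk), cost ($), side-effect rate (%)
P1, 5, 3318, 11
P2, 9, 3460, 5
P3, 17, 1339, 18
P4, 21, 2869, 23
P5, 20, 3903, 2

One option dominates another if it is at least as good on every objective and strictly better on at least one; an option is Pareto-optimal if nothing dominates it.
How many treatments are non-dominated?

4

P1: not dominated (best duration).
P2: not dominated.
P3: not dominated (best cost).
P4: dominated by P3 (duration 17≤21, cost 1339≤2869, side-effect rate 18≤23).
P5: not dominated (best side-effect rate).
Pareto-optimal: P1, P2, P3, P5 → 4.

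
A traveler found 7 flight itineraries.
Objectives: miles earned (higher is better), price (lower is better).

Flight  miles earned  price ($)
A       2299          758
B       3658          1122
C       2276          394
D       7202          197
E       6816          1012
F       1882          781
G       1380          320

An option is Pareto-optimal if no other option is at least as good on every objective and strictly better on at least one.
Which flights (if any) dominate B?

D, E

D: miles earned 7202≥3658, price 197≤1122 — dominates B.
E: miles earned 6816≥3658, price 1012≤1122 — dominates B.
Others (A, C, F, G) are each worse than B on at least one objective.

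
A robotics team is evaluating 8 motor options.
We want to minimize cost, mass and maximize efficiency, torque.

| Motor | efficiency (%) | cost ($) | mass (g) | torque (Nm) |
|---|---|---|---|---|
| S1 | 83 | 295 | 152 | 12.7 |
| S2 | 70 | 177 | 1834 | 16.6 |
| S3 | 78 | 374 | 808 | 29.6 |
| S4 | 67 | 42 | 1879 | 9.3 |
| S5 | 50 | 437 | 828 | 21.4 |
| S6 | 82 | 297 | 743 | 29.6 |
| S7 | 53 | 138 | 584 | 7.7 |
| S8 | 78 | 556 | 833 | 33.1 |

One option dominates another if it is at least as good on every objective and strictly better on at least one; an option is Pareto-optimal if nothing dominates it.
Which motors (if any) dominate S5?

S3, S6

S3: efficiency 78≥50, cost 374≤437, mass 808≤828, torque 29.6≥21.4 — dominates S5.
S6: efficiency 82≥50, cost 297≤437, mass 743≤828, torque 29.6≥21.4 — dominates S5.
Others (S1, S2, S4, S7, S8) are each worse than S5 on at least one objective.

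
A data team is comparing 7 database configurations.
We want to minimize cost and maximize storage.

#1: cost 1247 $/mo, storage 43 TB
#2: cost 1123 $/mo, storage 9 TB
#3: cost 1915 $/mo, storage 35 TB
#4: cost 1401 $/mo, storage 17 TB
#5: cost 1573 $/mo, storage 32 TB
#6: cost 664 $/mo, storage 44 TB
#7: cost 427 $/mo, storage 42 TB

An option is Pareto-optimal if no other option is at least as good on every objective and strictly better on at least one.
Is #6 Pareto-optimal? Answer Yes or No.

#1: worse on cost (1247 vs 664).
#2: worse on cost (1123 vs 664).
#3: worse on cost (1915 vs 664).
#4: worse on cost (1401 vs 664).
#5: worse on cost (1573 vs 664).
#7: worse on storage (42 vs 44).
No option is at least as good as #6 on every objective and strictly better on one.

Yes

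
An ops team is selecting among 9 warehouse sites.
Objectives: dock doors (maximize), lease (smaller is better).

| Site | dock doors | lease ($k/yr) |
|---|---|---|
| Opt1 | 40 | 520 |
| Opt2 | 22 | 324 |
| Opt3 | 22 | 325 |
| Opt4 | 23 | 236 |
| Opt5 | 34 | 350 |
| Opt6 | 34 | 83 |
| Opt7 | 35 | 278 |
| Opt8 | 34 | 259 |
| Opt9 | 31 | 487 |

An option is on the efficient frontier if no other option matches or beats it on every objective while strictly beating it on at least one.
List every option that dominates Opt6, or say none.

none

Opt1: worse on lease (520 vs 83).
Opt2: worse on dock doors (22 vs 34).
Opt3: worse on dock doors (22 vs 34).
Opt4: worse on dock doors (23 vs 34).
Opt5: worse on lease (350 vs 83).
Opt7: worse on lease (278 vs 83).
Opt8: worse on lease (259 vs 83).
Opt9: worse on dock doors (31 vs 34).
No option dominates Opt6.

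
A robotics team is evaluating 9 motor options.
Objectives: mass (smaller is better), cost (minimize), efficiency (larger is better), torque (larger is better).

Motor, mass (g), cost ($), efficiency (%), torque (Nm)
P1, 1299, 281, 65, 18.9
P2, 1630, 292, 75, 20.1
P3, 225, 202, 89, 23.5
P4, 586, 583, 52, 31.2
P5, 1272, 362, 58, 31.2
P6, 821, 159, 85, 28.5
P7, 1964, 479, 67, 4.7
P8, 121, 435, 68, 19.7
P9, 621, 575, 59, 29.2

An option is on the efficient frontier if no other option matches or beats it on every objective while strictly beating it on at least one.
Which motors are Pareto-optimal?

P3, P4, P5, P6, P8, P9

P1: dominated by P3 (mass 225≤1299, cost 202≤281, efficiency 89≥65, torque 23.5≥18.9).
P2: dominated by P3 (mass 225≤1630, cost 202≤292, efficiency 89≥75, torque 23.5≥20.1).
P3: not dominated (best efficiency).
P4: not dominated.
P5: not dominated.
P6: not dominated (best cost).
P7: dominated by P2 (mass 1630≤1964, cost 292≤479, efficiency 75≥67, torque 20.1≥4.7).
P8: not dominated (best mass).
P9: not dominated.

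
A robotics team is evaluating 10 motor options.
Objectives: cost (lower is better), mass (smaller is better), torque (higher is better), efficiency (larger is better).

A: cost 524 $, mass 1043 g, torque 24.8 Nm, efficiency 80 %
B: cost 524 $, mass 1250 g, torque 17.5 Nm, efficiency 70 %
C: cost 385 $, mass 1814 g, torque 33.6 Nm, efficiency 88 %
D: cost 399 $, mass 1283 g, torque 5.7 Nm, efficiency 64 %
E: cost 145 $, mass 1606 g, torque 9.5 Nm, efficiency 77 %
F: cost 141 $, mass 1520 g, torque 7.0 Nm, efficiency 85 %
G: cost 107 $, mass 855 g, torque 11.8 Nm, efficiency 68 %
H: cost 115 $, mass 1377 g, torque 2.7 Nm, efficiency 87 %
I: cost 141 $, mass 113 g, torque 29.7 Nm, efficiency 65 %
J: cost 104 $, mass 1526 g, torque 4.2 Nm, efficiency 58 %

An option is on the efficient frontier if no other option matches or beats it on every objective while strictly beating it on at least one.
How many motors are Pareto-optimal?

A: not dominated.
B: dominated by A (cost 524≤524, mass 1043≤1250, torque 24.8≥17.5, efficiency 80≥70).
C: not dominated (best torque).
D: dominated by G (cost 107≤399, mass 855≤1283, torque 11.8≥5.7, efficiency 68≥64).
E: not dominated.
F: not dominated.
G: not dominated.
H: not dominated.
I: not dominated (best mass).
J: not dominated (best cost).
Pareto-optimal: A, C, E, F, G, H, I, J → 8.

8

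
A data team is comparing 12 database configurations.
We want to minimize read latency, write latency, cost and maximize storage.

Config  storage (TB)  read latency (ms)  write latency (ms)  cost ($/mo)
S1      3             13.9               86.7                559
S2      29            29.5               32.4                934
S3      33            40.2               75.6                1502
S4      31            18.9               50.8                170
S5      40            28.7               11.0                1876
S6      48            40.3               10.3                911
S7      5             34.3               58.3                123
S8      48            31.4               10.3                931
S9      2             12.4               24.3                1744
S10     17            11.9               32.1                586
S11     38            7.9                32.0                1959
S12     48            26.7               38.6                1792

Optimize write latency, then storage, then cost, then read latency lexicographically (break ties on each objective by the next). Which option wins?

S6

First minimize write latency: best is 10.3, kept {S6, S8}.
Then maximize storage: best is 48, kept {S6, S8}.
Then minimize cost: best is 911, kept {S6}.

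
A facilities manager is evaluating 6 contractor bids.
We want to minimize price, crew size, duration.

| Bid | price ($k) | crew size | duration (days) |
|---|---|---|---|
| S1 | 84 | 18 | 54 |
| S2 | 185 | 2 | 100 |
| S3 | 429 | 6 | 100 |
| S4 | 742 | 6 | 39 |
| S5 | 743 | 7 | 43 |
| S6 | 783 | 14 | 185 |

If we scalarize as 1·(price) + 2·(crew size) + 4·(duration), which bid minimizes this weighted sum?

S1

S1: 1·84 + 2·18 + 4·54 = 336
S2: 1·185 + 2·2 + 4·100 = 589
S3: 1·429 + 2·6 + 4·100 = 841
S4: 1·742 + 2·6 + 4·39 = 910
S5: 1·743 + 2·7 + 4·43 = 929
S6: 1·783 + 2·14 + 4·185 = 1551
Lowest: S1 at 336.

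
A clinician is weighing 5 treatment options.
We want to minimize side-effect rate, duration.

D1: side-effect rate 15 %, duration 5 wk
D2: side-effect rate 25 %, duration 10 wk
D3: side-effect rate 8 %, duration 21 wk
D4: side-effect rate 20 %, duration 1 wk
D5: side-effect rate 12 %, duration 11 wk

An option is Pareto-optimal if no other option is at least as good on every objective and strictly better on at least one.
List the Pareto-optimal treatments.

D1: not dominated.
D2: dominated by D1 (side-effect rate 15≤25, duration 5≤10).
D3: not dominated (best side-effect rate).
D4: not dominated (best duration).
D5: not dominated.

D1, D3, D4, D5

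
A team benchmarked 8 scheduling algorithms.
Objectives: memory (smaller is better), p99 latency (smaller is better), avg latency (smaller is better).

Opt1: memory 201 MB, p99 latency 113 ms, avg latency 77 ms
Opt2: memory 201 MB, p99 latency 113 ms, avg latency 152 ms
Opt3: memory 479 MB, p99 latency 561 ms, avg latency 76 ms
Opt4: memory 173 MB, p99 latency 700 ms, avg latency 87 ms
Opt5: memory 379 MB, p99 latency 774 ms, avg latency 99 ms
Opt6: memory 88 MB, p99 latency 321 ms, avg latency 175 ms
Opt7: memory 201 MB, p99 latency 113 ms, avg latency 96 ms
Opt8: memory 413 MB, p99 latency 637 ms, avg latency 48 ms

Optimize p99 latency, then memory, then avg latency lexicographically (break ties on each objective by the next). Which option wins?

Opt1

First minimize p99 latency: best is 113, kept {Opt1, Opt2, Opt7}.
Then minimize memory: best is 201, kept {Opt1, Opt2, Opt7}.
Then minimize avg latency: best is 77, kept {Opt1}.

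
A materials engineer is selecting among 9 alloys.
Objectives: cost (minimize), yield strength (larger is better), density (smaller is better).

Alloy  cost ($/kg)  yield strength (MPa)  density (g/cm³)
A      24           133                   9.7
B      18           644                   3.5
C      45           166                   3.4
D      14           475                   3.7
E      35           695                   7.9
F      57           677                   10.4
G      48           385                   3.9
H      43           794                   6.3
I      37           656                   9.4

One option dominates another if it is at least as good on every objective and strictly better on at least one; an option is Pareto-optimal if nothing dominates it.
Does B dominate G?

B vs G: cost 18≤48, yield strength 644≥385, density 3.5≤3.9 — B is at least as good on every objective with at least one strict improvement.

Yes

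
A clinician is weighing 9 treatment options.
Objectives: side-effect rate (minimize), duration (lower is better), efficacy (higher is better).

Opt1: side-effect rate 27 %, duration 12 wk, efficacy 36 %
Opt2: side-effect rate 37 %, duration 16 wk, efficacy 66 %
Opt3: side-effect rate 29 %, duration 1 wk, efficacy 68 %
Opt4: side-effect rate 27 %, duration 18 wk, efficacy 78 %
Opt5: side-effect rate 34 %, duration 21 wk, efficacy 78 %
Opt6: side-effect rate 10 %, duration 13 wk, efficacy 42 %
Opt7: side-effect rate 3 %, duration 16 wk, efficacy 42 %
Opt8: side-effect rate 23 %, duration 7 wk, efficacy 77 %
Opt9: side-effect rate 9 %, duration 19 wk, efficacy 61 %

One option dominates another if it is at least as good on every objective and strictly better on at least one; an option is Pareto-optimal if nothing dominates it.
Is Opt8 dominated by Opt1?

No

Opt1 vs Opt8: Opt1 is worse on side-effect rate (27 vs 23), so it does not dominate Opt8.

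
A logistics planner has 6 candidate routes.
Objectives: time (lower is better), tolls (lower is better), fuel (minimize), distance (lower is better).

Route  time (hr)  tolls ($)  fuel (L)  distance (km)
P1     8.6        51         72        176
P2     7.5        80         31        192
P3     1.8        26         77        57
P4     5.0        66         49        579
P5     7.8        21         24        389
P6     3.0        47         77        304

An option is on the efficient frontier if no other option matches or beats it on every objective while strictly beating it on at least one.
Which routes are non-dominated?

P1, P2, P3, P4, P5

P1: not dominated.
P2: not dominated.
P3: not dominated (best time).
P4: not dominated.
P5: not dominated (best tolls).
P6: dominated by P3 (time 1.8≤3.0, tolls 26≤47, fuel 77≤77, distance 57≤304).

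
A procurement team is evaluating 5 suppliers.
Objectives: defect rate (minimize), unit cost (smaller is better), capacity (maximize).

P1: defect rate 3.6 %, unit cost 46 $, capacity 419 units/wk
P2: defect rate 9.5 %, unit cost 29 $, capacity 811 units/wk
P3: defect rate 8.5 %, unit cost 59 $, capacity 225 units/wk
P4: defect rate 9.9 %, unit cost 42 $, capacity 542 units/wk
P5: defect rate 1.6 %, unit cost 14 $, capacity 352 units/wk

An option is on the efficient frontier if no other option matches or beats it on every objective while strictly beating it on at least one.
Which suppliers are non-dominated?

P1: not dominated.
P2: not dominated (best capacity).
P3: dominated by P1 (defect rate 3.6≤8.5, unit cost 46≤59, capacity 419≥225).
P4: dominated by P2 (defect rate 9.5≤9.9, unit cost 29≤42, capacity 811≥542).
P5: not dominated (best defect rate).

P1, P2, P5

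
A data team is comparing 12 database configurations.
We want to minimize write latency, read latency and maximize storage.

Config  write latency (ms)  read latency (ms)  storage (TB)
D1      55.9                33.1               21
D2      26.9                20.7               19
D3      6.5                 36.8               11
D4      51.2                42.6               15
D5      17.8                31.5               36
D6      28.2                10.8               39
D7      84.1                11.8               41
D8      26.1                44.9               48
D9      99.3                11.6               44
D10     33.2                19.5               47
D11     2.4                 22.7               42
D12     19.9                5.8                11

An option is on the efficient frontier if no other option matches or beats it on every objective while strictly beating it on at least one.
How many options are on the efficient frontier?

D1: dominated by D5 (write latency 17.8≤55.9, read latency 31.5≤33.1, storage 36≥21).
D2: not dominated.
D3: dominated by D11 (write latency 2.4≤6.5, read latency 22.7≤36.8, storage 42≥11).
D4: dominated by D2 (write latency 26.9≤51.2, read latency 20.7≤42.6, storage 19≥15).
D5: dominated by D11 (write latency 2.4≤17.8, read latency 22.7≤31.5, storage 42≥36).
D6: not dominated.
D7: not dominated.
D8: not dominated (best storage).
D9: not dominated.
D10: not dominated.
D11: not dominated (best write latency).
D12: not dominated (best read latency).
Pareto-optimal: D2, D6, D7, D8, D9, D10, D11, D12 → 8.

8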